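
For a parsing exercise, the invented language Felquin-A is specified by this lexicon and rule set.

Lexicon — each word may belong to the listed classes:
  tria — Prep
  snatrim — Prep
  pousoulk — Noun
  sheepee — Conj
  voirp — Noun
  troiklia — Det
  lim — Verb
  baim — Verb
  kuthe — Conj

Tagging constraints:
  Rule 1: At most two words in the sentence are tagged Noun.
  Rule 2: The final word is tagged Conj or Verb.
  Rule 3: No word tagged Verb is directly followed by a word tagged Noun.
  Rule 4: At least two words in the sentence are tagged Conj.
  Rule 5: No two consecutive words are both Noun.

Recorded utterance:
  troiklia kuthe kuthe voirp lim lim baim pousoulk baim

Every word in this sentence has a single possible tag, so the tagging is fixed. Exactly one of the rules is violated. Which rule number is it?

Fixed tagging: Det Conj Conj Noun Verb Verb Verb Noun Verb.
Checking each rule: R1 ✓, R2 ✓, R3 ✗, R4 ✓, R5 ✓.
Only rule 3 fails.

3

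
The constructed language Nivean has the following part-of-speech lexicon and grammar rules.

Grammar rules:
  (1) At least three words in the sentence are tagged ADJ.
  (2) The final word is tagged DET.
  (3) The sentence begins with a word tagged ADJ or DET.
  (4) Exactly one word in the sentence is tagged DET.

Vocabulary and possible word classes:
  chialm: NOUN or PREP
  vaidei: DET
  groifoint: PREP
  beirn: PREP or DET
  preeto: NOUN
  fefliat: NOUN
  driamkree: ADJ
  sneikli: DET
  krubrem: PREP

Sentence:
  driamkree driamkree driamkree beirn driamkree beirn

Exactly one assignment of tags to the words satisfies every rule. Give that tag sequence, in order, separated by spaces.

Candidates per position — 1:driamkree {ADJ}; 2:driamkree {ADJ}; 3:driamkree {ADJ}; 4:beirn {PREP,DET}; 5:driamkree {ADJ}; 6:beirn {PREP,DET}.
Word 6 cannot be PREP — rule 2 would then fail for every completion. It is DET.
Word 4 cannot be DET — rule 4 would then fail for every completion. It is PREP.
The only consistent sequence is: ADJ ADJ ADJ PREP ADJ DET.
Checking: rule 1 ✓; rule 2 ✓; rule 3 ✓; rule 4 ✓.

ADJ ADJ ADJ PREP ADJ DET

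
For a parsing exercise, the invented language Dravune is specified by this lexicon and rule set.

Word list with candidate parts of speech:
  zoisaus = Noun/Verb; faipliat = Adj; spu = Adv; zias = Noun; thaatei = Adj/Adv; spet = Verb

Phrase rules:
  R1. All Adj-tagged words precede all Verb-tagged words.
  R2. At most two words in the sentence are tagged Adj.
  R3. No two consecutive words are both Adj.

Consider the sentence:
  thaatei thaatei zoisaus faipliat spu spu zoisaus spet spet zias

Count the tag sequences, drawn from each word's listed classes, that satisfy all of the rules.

Candidates per position — 1:thaatei {Adj,Adv}; 2:thaatei {Adj,Adv}; 3:zoisaus {Noun,Verb}; 4:faipliat {Adj}; 5:spu {Adv}; 6:spu {Adv}; 7:zoisaus {Noun,Verb}; 8:spet {Verb}; 9:spet {Verb}; 10:zias {Noun}.
There are 16 candidate sequences in total.
Checking each against the rules leaves 6 sequences.
Count = 6.

6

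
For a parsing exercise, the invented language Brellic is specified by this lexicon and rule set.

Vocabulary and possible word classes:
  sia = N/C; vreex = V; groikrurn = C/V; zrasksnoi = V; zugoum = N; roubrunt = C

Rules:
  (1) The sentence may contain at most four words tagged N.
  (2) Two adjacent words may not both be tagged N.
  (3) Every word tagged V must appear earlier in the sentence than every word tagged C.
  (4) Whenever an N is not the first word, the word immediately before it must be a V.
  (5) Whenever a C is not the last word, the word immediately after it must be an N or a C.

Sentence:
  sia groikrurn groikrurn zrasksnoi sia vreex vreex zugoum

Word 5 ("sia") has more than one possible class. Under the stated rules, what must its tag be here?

Candidates per position — 1:sia {N,C}; 2:groikrurn {C,V}; 3:groikrurn {C,V}; 4:zrasksnoi {V}; 5:sia {N,C}; 6:vreex {V}; 7:vreex {V}; 8:zugoum {N}.
Position 1: tagging it C would leave rule 3 unsatisfiable, so it must be N.
Position 2: tagging it C would leave rule 3 unsatisfiable, so it must be V.
Position 3: tagging it C would leave rule 3 unsatisfiable, so it must be V.
Position 5: tagging it C would leave rule 3 unsatisfiable, so it must be N.
The only consistent sequence is: N V V V N V V N.
Checking: rule 1 holds; rule 2 holds; rule 3 holds; rule 4 holds; rule 5 holds.

N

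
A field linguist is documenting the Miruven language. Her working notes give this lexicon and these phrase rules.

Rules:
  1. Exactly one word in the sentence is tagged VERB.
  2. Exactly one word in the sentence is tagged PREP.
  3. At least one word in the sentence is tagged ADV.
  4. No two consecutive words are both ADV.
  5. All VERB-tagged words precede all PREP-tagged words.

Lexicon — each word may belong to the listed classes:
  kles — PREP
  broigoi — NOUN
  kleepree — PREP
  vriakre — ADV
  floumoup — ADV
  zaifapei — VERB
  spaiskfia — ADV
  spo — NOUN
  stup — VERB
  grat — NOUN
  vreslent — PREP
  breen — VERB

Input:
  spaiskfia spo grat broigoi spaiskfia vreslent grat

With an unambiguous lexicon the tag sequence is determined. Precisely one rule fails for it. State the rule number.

1

Fixed tagging: ADV NOUN NOUN NOUN ADV PREP NOUN.
Applying the rules: R1 violated, R2 holds, R3 holds, R4 holds, R5 holds.
Only rule 1 fails.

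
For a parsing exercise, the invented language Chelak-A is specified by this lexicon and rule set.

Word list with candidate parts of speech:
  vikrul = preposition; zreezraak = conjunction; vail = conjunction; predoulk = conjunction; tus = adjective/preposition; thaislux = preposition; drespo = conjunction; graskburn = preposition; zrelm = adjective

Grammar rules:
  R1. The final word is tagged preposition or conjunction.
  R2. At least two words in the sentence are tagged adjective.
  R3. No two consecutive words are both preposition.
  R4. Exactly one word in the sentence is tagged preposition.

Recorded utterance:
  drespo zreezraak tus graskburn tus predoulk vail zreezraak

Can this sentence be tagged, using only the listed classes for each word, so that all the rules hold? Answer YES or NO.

YES

Candidates per position — 1:drespo {conjunction}; 2:zreezraak {conjunction}; 3:tus {adjective,preposition}; 4:graskburn {preposition}; 5:tus {adjective,preposition}; 6:predoulk {conjunction}; 7:vail {conjunction}; 8:zreezraak {conjunction}.
One satisfying assignment: conjunction conjunction adjective preposition adjective conjunction conjunction conjunction.
Checking: rule 1 ok; rule 2 ok; rule 3 ok; rule 4 ok.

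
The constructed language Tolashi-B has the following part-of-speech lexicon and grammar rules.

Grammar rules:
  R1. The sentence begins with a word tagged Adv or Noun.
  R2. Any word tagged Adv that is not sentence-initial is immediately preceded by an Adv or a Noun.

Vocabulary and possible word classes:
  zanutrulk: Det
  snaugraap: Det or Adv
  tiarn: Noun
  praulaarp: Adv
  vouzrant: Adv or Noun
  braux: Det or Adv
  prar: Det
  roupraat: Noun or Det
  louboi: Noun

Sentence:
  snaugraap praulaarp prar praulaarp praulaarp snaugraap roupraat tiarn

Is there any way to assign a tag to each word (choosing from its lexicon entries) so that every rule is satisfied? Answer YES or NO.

NO

Candidates per position — 1:snaugraap {Det,Adv}; 2:praulaarp {Adv}; 3:prar {Det}; 4:praulaarp {Adv}; 5:praulaarp {Adv}; 6:snaugraap {Det,Adv}; 7:roupraat {Noun,Det}; 8:tiarn {Noun}.
Rule 2 cannot be satisfied by any choice of tags from the lexicon.
So there is no consistent tagging.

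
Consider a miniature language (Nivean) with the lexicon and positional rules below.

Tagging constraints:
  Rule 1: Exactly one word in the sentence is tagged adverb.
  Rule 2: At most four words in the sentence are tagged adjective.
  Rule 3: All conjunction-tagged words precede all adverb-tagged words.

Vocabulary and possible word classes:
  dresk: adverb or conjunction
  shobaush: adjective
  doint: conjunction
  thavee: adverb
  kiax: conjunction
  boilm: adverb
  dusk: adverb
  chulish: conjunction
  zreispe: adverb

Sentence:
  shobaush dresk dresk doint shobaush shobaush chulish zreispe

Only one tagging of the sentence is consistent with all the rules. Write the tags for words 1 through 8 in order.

adjective conjunction conjunction conjunction adjective adjective conjunction adverb

Candidates per position — 1:shobaush {adjective}; 2:dresk {adverb,conjunction}; 3:dresk {adverb,conjunction}; 4:doint {conjunction}; 5:shobaush {adjective}; 6:shobaush {adjective}; 7:chulish {conjunction}; 8:zreispe {adverb}.
If word 2 were adverb, no tagging could satisfy rule 1; so word 2 is conjunction.
If word 3 were adverb, no tagging could satisfy rule 1; so word 3 is conjunction.
That leaves exactly one tagging: adjective conjunction conjunction conjunction adjective adjective conjunction adverb.
Rule-by-rule: rule 1 ok; rule 2 ok; rule 3 ok.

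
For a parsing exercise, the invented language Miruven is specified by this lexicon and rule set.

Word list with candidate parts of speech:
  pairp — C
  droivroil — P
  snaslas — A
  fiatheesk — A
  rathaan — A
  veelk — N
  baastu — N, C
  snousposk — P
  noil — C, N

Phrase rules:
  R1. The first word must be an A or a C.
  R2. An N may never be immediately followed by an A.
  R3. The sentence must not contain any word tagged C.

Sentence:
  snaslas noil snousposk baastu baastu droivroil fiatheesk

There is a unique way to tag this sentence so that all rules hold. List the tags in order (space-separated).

A N P N N P A

Candidates per position — 1:snaslas {A}; 2:noil {C,N}; 3:snousposk {P}; 4:baastu {N,C}; 5:baastu {N,C}; 6:droivroil {P}; 7:fiatheesk {A}.
Position 2: C is ruled out by rule 3; that leaves N.
Position 4: C is ruled out by rule 3; that leaves N.
Position 5: C is ruled out by rule 3; that leaves N.
So the tagging must be: A N P N N P A.
Check: rule 1 satisfied; rule 2 satisfied; rule 3 satisfied.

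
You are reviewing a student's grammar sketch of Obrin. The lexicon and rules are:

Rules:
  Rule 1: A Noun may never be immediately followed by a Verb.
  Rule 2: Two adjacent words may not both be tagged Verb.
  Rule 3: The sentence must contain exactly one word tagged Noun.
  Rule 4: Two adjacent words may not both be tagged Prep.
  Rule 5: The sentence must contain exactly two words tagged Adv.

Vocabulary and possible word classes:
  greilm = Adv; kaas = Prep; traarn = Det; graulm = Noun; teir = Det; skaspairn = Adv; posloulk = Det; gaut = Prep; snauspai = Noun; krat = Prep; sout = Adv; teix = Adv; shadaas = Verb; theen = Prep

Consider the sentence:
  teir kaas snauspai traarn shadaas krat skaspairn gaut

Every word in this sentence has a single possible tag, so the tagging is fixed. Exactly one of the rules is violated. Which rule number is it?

5

Fixed tagging: Det Prep Noun Det Verb Prep Adv Prep.
Checking each rule: R1 holds, R2 holds, R3 holds, R4 holds, R5 violated.
Only rule 5 fails.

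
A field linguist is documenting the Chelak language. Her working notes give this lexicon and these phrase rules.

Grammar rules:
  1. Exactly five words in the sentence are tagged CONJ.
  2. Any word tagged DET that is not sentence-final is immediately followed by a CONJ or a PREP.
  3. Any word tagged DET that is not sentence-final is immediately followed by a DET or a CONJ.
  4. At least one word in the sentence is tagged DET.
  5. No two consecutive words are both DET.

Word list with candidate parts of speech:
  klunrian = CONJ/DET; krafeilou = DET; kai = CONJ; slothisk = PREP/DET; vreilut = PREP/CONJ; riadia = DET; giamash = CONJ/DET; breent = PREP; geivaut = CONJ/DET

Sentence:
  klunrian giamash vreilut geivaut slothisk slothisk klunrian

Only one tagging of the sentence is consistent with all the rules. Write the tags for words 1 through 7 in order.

CONJ CONJ CONJ CONJ PREP DET CONJ

Candidates per position — 1:klunrian {CONJ,DET}; 2:giamash {CONJ,DET}; 3:vreilut {PREP,CONJ}; 4:geivaut {CONJ,DET}; 5:slothisk {PREP,DET}; 6:slothisk {PREP,DET}; 7:klunrian {CONJ,DET}.
Position 1: DET is ruled out by rule 1; that leaves CONJ.
Position 2: DET is ruled out by rule 1; that leaves CONJ.
Position 3: PREP is ruled out by rule 1; that leaves CONJ.
Position 4: DET is ruled out by rule 1; that leaves CONJ.
Position 7: DET is ruled out by rule 1; that leaves CONJ.
The remaining ambiguous positions (5, 6) are resolved jointly — only one combination satisfies every rule.
So the tagging must be: CONJ CONJ CONJ CONJ PREP DET CONJ.
Verifying each rule — rule 1 ✓; rule 2 ✓; rule 3 ✓; rule 4 ✓; rule 5 ✓.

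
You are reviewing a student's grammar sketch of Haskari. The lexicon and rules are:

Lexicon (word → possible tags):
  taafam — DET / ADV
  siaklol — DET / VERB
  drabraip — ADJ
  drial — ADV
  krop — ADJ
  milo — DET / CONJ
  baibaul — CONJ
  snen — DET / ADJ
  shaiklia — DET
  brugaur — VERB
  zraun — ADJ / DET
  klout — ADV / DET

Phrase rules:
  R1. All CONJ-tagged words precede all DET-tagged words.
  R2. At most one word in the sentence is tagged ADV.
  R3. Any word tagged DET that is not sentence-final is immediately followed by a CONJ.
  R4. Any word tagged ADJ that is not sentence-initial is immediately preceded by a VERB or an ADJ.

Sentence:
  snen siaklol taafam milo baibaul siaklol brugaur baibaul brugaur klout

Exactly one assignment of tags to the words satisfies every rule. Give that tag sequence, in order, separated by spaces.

Candidates per position — 1:snen {DET,ADJ}; 2:siaklol {DET,VERB}; 3:taafam {DET,ADV}; 4:milo {DET,CONJ}; 5:baibaul {CONJ}; 6:siaklol {DET,VERB}; 7:brugaur {VERB}; 8:baibaul {CONJ}; 9:brugaur {VERB}; 10:klout {ADV,DET}.
Word 1 cannot be DET — rule 1 would then fail for every completion. It is ADJ.
Word 2 cannot be DET — rule 1 would then fail for every completion. It is VERB.
Word 3 cannot be DET — rule 1 would then fail for every completion. It is ADV.
Word 4 cannot be DET — rule 1 would then fail for every completion. It is CONJ.
Word 6 cannot be DET — rule 1 would then fail for every completion. It is VERB.
Word 10 cannot be ADV — rule 2 would then fail for every completion. It is DET.
The only consistent sequence is: ADJ VERB ADV CONJ CONJ VERB VERB CONJ VERB DET.
Check: rule 1 ✓; rule 2 ✓; rule 3 ✓; rule 4 ✓.

ADJ VERB ADV CONJ CONJ VERB VERB CONJ VERB DET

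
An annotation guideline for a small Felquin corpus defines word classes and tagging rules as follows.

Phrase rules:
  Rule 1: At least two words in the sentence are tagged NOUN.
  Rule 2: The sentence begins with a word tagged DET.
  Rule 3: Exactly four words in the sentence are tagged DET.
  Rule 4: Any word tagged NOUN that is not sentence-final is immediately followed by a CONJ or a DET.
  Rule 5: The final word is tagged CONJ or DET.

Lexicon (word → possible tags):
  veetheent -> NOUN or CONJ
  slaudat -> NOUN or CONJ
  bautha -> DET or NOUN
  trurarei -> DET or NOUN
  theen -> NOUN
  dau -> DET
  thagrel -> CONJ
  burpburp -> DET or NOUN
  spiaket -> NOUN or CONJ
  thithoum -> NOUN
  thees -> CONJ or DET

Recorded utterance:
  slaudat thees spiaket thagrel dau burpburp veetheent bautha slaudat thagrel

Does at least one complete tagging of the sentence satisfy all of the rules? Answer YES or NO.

Candidates per position — 1:slaudat {NOUN,CONJ}; 2:thees {CONJ,DET}; 3:spiaket {NOUN,CONJ}; 4:thagrel {CONJ}; 5:dau {DET}; 6:burpburp {DET,NOUN}; 7:veetheent {NOUN,CONJ}; 8:bautha {DET,NOUN}; 9:slaudat {NOUN,CONJ}; 10:thagrel {CONJ}.
Rule 2 cannot be satisfied by any choice of tags from the lexicon.
So there is no consistent tagging.

NO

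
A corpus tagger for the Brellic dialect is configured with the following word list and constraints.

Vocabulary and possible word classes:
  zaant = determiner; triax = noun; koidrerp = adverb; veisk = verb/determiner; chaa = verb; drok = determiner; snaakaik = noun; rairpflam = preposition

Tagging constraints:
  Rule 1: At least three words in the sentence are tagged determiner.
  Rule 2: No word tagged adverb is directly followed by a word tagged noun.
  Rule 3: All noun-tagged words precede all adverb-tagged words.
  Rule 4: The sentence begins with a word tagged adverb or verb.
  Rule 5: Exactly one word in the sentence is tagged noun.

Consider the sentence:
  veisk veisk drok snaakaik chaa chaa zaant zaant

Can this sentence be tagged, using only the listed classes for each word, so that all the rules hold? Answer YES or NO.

YES

Candidates per position — 1:veisk {verb,determiner}; 2:veisk {verb,determiner}; 3:drok {determiner}; 4:snaakaik {noun}; 5:chaa {verb}; 6:chaa {verb}; 7:zaant {determiner}; 8:zaant {determiner}.
One satisfying assignment: verb verb determiner noun verb verb determiner determiner.
Checking: rule 1 ok; rule 2 ok; rule 3 ok; rule 4 ok; rule 5 ok.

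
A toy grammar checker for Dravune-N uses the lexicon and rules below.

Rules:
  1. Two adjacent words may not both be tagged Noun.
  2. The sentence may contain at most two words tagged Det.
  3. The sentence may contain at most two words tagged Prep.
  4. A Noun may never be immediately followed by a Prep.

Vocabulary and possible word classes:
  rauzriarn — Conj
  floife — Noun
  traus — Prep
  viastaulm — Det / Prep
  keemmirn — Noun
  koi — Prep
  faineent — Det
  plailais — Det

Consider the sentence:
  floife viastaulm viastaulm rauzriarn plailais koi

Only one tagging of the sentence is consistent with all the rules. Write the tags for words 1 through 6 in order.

Noun Det Prep Conj Det Prep

Candidates per position — 1:floife {Noun}; 2:viastaulm {Det,Prep}; 3:viastaulm {Det,Prep}; 4:rauzriarn {Conj}; 5:plailais {Det}; 6:koi {Prep}.
At position 2, choosing Prep makes rule 4 impossible to satisfy; hence Det.
At position 3, choosing Det makes rule 2 impossible to satisfy; hence Prep.
The unique satisfying tagging is: Noun Det Prep Conj Det Prep.
Checking: rule 1 satisfied; rule 2 satisfied; rule 3 satisfied; rule 4 satisfied.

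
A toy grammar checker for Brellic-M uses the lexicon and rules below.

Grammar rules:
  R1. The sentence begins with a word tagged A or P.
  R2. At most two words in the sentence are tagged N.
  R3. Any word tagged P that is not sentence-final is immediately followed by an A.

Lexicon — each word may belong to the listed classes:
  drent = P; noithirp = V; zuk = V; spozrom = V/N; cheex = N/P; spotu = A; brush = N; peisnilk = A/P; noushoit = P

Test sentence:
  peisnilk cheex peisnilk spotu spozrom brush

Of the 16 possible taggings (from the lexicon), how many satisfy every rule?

4

Candidates per position — 1:peisnilk {A,P}; 2:cheex {N,P}; 3:peisnilk {A,P}; 4:spotu {A}; 5:spozrom {V,N}; 6:brush {N}.
There are 16 candidate sequences in total.
The sequences that satisfy every rule: A N A A V N; A N P A V N; A P A A V N; A P A A N N.
Count = 4.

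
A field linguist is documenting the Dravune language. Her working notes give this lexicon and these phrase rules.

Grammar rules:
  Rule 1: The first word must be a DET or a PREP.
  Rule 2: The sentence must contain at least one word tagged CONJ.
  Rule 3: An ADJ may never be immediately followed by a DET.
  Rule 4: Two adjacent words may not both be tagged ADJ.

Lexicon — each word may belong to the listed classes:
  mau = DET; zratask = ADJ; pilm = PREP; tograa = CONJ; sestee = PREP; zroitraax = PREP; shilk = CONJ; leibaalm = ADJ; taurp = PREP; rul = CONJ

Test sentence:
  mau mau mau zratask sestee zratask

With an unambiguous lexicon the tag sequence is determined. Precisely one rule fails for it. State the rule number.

2

Fixed tagging: DET DET DET ADJ PREP ADJ.
Applying the rules: R1 holds, R2 violated, R3 holds, R4 holds.
Only rule 2 fails.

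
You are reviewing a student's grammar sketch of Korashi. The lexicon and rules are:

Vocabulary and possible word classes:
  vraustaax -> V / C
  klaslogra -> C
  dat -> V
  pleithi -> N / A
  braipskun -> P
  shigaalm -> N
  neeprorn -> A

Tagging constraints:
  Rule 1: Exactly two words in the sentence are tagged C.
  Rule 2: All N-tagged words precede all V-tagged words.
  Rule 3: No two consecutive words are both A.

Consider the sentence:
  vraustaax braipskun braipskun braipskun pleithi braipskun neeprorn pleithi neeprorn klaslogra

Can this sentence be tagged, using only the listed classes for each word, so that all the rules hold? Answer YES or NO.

Candidates per position — 1:vraustaax {V,C}; 2:braipskun {P}; 3:braipskun {P}; 4:braipskun {P}; 5:pleithi {N,A}; 6:braipskun {P}; 7:neeprorn {A}; 8:pleithi {N,A}; 9:neeprorn {A}; 10:klaslogra {C}.
One satisfying assignment: C P P P A P A N A C.
Verifying each rule — rule 1 holds; rule 2 holds; rule 3 holds.

YES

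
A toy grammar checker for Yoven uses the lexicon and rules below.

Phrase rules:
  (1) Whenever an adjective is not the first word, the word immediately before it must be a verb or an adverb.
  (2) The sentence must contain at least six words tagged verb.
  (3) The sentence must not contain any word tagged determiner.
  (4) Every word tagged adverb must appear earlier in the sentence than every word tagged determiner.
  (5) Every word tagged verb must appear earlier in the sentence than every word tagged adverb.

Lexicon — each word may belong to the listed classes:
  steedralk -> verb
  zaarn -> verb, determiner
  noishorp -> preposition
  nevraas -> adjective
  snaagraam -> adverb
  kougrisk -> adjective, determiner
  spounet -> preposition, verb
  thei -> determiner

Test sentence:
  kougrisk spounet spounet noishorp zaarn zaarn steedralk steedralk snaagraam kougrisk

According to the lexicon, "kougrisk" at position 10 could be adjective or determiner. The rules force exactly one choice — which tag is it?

adjective

Candidates per position — 1:kougrisk {adjective,determiner}; 2:spounet {preposition,verb}; 3:spounet {preposition,verb}; 4:noishorp {preposition}; 5:zaarn {verb,determiner}; 6:zaarn {verb,determiner}; 7:steedralk {verb}; 8:steedralk {verb}; 9:snaagraam {adverb}; 10:kougrisk {adjective,determiner}.
Word 1 cannot be determiner — rule 3 would then fail for every completion. It is adjective.
Word 2 cannot be preposition — rule 2 would then fail for every completion. It is verb.
Word 3 cannot be preposition — rule 2 would then fail for every completion. It is verb.
Word 5 cannot be determiner — rule 2 would then fail for every completion. It is verb.
Word 6 cannot be determiner — rule 2 would then fail for every completion. It is verb.
Word 10 cannot be determiner — rule 3 would then fail for every completion. It is adjective.
So the tagging must be: adjective verb verb preposition verb verb verb verb adverb adjective.
Checking: rule 1 satisfied; rule 2 satisfied; rule 3 satisfied; rule 4 satisfied; rule 5 satisfied.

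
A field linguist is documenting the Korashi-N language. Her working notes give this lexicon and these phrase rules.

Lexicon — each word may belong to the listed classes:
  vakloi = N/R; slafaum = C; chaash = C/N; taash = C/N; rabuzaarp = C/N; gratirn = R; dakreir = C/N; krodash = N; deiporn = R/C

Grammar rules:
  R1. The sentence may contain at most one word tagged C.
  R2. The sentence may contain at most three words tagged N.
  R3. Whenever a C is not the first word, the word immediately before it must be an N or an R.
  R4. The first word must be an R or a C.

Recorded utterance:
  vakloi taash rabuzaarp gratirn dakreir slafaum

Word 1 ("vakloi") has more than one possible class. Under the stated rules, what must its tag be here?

R

Candidates per position — 1:vakloi {N,R}; 2:taash {C,N}; 3:rabuzaarp {C,N}; 4:gratirn {R}; 5:dakreir {C,N}; 6:slafaum {C}.
Position 1: tagging it N would leave rule 4 unsatisfiable, so it must be R.
Position 2: tagging it C would leave rule 1 unsatisfiable, so it must be N.
Position 3: tagging it C would leave rule 1 unsatisfiable, so it must be N.
Position 5: tagging it C would leave rule 1 unsatisfiable, so it must be N.
The unique satisfying tagging is: R N N R N C.
Rule-by-rule: rule 1 ✓; rule 2 ✓; rule 3 ✓; rule 4 ✓.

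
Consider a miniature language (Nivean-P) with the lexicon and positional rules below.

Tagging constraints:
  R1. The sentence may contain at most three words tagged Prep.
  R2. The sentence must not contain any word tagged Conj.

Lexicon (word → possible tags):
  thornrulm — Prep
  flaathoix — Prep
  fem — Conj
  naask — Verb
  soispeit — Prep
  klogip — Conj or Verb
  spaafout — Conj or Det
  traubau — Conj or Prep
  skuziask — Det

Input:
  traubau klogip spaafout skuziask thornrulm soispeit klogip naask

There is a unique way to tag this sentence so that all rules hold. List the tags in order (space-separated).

Prep Verb Det Det Prep Prep Verb Verb

Candidates per position — 1:traubau {Conj,Prep}; 2:klogip {Conj,Verb}; 3:spaafout {Conj,Det}; 4:skuziask {Det}; 5:thornrulm {Prep}; 6:soispeit {Prep}; 7:klogip {Conj,Verb}; 8:naask {Verb}.
If word 1 were Conj, no tagging could satisfy rule 2; so word 1 is Prep.
If word 2 were Conj, no tagging could satisfy rule 2; so word 2 is Verb.
If word 3 were Conj, no tagging could satisfy rule 2; so word 3 is Det.
If word 7 were Conj, no tagging could satisfy rule 2; so word 7 is Verb.
So the tagging must be: Prep Verb Det Det Prep Prep Verb Verb.
Checking: rule 1 holds; rule 2 holds.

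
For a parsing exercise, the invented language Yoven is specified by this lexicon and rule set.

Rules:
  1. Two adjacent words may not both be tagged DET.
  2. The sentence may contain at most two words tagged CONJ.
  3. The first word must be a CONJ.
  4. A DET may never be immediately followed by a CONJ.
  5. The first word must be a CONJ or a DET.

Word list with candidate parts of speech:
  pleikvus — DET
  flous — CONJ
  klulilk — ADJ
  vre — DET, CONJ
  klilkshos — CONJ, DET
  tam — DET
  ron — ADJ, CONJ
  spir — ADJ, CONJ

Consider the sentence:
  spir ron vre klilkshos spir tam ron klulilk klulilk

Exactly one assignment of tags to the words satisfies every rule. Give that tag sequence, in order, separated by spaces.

CONJ ADJ CONJ DET ADJ DET ADJ ADJ ADJ

Candidates per position — 1:spir {ADJ,CONJ}; 2:ron {ADJ,CONJ}; 3:vre {DET,CONJ}; 4:klilkshos {CONJ,DET}; 5:spir {ADJ,CONJ}; 6:tam {DET}; 7:ron {ADJ,CONJ}; 8:klulilk {ADJ}; 9:klulilk {ADJ}.
If word 1 were ADJ, no tagging could satisfy rule 3; so word 1 is CONJ.
If word 7 were CONJ, no tagging could satisfy rule 4; so word 7 is ADJ.
The remaining ambiguous positions (2, 3, 4, 5) are resolved jointly — only one combination satisfies every rule.
The only consistent sequence is: CONJ ADJ CONJ DET ADJ DET ADJ ADJ ADJ.
Check: rule 1 ok; rule 2 ok; rule 3 ok; rule 4 ok; rule 5 ok.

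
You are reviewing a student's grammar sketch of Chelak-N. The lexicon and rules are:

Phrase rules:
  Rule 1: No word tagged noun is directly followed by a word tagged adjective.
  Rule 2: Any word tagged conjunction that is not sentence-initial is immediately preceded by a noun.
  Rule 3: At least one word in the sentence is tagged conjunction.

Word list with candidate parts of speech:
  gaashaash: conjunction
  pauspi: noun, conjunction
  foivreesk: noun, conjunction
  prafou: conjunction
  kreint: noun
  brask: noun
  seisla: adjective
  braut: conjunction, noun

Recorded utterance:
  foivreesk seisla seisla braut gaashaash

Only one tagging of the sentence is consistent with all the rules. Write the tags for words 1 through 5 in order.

conjunction adjective adjective noun conjunction

Candidates per position — 1:foivreesk {noun,conjunction}; 2:seisla {adjective}; 3:seisla {adjective}; 4:braut {conjunction,noun}; 5:gaashaash {conjunction}.
At position 1, choosing noun makes rule 1 impossible to satisfy; hence conjunction.
At position 4, choosing conjunction makes rule 2 impossible to satisfy; hence noun.
That leaves exactly one tagging: conjunction adjective adjective noun conjunction.
Checking: rule 1 ok; rule 2 ok; rule 3 ok.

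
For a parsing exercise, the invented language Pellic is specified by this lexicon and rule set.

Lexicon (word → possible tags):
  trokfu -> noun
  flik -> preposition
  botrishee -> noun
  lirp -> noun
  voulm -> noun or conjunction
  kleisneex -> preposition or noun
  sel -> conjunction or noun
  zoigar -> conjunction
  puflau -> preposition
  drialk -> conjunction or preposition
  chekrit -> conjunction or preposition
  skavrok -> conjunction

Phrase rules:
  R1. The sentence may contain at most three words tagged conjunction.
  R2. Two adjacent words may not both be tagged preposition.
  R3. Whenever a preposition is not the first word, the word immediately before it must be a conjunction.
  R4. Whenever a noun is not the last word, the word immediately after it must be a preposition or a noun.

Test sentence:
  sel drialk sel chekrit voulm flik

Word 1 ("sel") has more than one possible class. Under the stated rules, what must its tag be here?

Candidates per position — 1:sel {conjunction,noun}; 2:drialk {conjunction,preposition}; 3:sel {conjunction,noun}; 4:chekrit {conjunction,preposition}; 5:voulm {noun,conjunction}; 6:flik {preposition}.
If word 5 were noun, no tagging could satisfy rule 3; so word 5 is conjunction.
Position 1: the remaining choice is settled jointly with positions 2, 3, 4 — only conjunction at position 1 is part of a tagging that satisfies every rule.
The only consistent sequence is: conjunction preposition conjunction preposition conjunction preposition.
Verifying each rule — rule 1 ✓; rule 2 ✓; rule 3 ✓; rule 4 ✓.

conjunction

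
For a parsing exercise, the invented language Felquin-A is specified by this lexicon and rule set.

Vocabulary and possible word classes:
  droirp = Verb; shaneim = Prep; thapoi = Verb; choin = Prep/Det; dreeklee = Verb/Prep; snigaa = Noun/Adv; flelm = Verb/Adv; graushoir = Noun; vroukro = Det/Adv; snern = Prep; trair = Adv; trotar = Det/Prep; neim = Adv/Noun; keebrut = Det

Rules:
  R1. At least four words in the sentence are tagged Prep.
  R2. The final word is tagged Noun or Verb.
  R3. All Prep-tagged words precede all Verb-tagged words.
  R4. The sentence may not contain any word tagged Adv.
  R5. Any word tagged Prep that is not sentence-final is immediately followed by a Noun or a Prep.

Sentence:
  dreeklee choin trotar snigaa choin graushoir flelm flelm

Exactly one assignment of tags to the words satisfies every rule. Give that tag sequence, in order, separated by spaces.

Candidates per position — 1:dreeklee {Verb,Prep}; 2:choin {Prep,Det}; 3:trotar {Det,Prep}; 4:snigaa {Noun,Adv}; 5:choin {Prep,Det}; 6:graushoir {Noun}; 7:flelm {Verb,Adv}; 8:flelm {Verb,Adv}.
Position 1: Verb is ruled out by rule 1; that leaves Prep.
Position 2: Det is ruled out by rule 1; that leaves Prep.
Position 3: Det is ruled out by rule 1; that leaves Prep.
Position 4: Adv is ruled out by rule 4; that leaves Noun.
Position 5: Det is ruled out by rule 1; that leaves Prep.
Position 7: Adv is ruled out by rule 4; that leaves Verb.
Position 8: Adv is ruled out by rule 2; that leaves Verb.
So the tagging must be: Prep Prep Prep Noun Prep Noun Verb Verb.
Rule-by-rule: rule 1 ok; rule 2 ok; rule 3 ok; rule 4 ok; rule 5 ok.

Prep Prep Prep Noun Prep Noun Verb Verb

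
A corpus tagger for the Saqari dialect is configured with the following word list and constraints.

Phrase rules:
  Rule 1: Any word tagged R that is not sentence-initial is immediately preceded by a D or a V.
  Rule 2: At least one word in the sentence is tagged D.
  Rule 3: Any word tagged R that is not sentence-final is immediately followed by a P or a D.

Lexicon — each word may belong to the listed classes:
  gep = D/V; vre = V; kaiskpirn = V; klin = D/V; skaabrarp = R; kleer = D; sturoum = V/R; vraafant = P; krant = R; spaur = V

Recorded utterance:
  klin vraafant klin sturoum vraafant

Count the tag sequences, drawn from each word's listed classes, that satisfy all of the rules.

6

Candidates per position — 1:klin {D,V}; 2:vraafant {P}; 3:klin {D,V}; 4:sturoum {V,R}; 5:vraafant {P}.
There are 8 candidate sequences in total.
Checking each against the rules leaves 6 sequences.
Count = 6.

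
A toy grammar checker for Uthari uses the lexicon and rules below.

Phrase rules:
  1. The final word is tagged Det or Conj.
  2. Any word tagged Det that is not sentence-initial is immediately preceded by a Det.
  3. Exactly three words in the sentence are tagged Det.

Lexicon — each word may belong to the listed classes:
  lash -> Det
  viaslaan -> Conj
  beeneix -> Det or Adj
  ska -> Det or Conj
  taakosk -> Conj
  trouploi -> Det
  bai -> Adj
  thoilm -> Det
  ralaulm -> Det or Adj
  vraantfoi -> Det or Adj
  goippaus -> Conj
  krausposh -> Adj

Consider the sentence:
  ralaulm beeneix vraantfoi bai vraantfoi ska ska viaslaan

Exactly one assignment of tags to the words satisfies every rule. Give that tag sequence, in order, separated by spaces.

Candidates per position — 1:ralaulm {Det,Adj}; 2:beeneix {Det,Adj}; 3:vraantfoi {Det,Adj}; 4:bai {Adj}; 5:vraantfoi {Det,Adj}; 6:ska {Det,Conj}; 7:ska {Det,Conj}; 8:viaslaan {Conj}.
At position 5, choosing Det makes rule 2 impossible to satisfy; hence Adj.
At position 6, choosing Det makes rule 2 impossible to satisfy; hence Conj.
At position 7, choosing Det makes rule 2 impossible to satisfy; hence Conj.
At position 1, choosing Adj makes rule 3 impossible to satisfy; hence Det.
At position 2, choosing Adj makes rule 3 impossible to satisfy; hence Det.
At position 3, choosing Adj makes rule 3 impossible to satisfy; hence Det.
So the tagging must be: Det Det Det Adj Adj Conj Conj Conj.
Verifying each rule — rule 1 ok; rule 2 ok; rule 3 ok.

Det Det Det Adj Adj Conj Conj Conj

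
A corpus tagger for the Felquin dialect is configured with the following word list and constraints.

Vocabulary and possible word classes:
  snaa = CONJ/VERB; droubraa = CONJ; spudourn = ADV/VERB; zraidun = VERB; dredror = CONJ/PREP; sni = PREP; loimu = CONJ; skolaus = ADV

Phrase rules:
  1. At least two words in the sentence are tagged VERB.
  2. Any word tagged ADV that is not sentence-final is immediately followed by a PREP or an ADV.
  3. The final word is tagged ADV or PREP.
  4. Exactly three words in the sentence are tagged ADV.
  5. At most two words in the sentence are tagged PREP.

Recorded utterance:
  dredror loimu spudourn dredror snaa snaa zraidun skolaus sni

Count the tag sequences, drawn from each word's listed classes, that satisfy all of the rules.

Candidates per position — 1:dredror {CONJ,PREP}; 2:loimu {CONJ}; 3:spudourn {ADV,VERB}; 4:dredror {CONJ,PREP}; 5:snaa {CONJ,VERB}; 6:snaa {CONJ,VERB}; 7:zraidun {VERB}; 8:skolaus {ADV}; 9:sni {PREP}.
There are 32 candidate sequences in total.
Rule 4 cannot be satisfied by any choice of tags from the lexicon.
So there is no consistent tagging.
Count = 0.

0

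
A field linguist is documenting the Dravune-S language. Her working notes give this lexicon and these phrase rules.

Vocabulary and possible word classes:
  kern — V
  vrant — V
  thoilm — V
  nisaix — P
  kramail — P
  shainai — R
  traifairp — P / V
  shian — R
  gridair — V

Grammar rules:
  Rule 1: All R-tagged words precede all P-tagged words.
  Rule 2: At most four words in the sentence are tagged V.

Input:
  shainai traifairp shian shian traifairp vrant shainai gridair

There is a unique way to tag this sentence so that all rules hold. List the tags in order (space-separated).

Candidates per position — 1:shainai {R}; 2:traifairp {P,V}; 3:shian {R}; 4:shian {R}; 5:traifairp {P,V}; 6:vrant {V}; 7:shainai {R}; 8:gridair {V}.
If word 2 were P, no tagging could satisfy rule 1; so word 2 is V.
If word 5 were P, no tagging could satisfy rule 1; so word 5 is V.
That leaves exactly one tagging: R V R R V V R V.
Rule-by-rule: rule 1 ok; rule 2 ok.

R V R R V V R V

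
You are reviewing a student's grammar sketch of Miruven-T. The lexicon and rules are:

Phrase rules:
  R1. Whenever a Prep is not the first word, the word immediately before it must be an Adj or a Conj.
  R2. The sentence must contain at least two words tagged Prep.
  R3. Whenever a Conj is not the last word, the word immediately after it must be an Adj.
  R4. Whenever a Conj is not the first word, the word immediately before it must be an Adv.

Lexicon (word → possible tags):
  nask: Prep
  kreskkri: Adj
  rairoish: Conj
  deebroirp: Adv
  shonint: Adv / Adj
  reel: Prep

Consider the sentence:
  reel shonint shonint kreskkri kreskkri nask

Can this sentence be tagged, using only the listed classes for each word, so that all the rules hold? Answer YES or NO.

Candidates per position — 1:reel {Prep}; 2:shonint {Adv,Adj}; 3:shonint {Adv,Adj}; 4:kreskkri {Adj}; 5:kreskkri {Adj}; 6:nask {Prep}.
One satisfying assignment: Prep Adj Adj Adj Adj Prep.
Check: rule 1 ok; rule 2 ok; rule 3 ok; rule 4 ok.

YES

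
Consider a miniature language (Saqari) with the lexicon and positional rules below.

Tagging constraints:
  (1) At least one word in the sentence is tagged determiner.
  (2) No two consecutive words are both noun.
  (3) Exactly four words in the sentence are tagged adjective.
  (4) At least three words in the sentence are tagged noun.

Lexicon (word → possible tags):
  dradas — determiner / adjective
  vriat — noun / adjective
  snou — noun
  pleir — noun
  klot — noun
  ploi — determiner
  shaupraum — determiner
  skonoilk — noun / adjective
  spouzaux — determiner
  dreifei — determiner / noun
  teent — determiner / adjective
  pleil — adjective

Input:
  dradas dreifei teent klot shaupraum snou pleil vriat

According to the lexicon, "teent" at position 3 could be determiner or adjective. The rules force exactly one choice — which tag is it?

adjective

Candidates per position — 1:dradas {determiner,adjective}; 2:dreifei {determiner,noun}; 3:teent {determiner,adjective}; 4:klot {noun}; 5:shaupraum {determiner}; 6:snou {noun}; 7:pleil {adjective}; 8:vriat {noun,adjective}.
At position 1, choosing determiner makes rule 3 impossible to satisfy; hence adjective.
At position 3, choosing determiner makes rule 3 impossible to satisfy; hence adjective.
At position 8, choosing noun makes rule 3 impossible to satisfy; hence adjective.
At position 2, choosing determiner makes rule 4 impossible to satisfy; hence noun.
The only consistent sequence is: adjective noun adjective noun determiner noun adjective adjective.
Rule-by-rule: rule 1 ok; rule 2 ok; rule 3 ok; rule 4 ok.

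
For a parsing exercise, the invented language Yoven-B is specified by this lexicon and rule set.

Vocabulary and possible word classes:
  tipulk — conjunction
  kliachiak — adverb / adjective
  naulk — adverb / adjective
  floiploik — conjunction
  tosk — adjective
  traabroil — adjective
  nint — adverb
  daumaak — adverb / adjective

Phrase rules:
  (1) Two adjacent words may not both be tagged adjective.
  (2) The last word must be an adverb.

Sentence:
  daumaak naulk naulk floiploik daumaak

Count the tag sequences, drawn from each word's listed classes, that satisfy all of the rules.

Candidates per position — 1:daumaak {adverb,adjective}; 2:naulk {adverb,adjective}; 3:naulk {adverb,adjective}; 4:floiploik {conjunction}; 5:daumaak {adverb,adjective}.
There are 16 candidate sequences in total.
The sequences that satisfy every rule: adverb adverb adverb conjunction adverb; adverb adverb adjective conjunction adverb; adverb adjective adverb conjunction adverb; adjective adverb adverb conjunction adverb; adjective adverb adjective conjunction adverb.
Count = 5.

5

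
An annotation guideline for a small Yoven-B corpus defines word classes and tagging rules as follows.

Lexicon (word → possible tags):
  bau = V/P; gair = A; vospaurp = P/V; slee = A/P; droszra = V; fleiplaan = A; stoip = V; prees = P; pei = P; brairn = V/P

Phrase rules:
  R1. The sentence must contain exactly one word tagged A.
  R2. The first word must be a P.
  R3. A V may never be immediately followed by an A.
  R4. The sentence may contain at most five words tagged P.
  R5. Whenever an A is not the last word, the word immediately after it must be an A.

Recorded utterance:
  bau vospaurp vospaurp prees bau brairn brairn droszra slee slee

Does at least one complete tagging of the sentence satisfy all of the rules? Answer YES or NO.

YES

Candidates per position — 1:bau {V,P}; 2:vospaurp {P,V}; 3:vospaurp {P,V}; 4:prees {P}; 5:bau {V,P}; 6:brairn {V,P}; 7:brairn {V,P}; 8:droszra {V}; 9:slee {A,P}; 10:slee {A,P}.
One satisfying assignment: P P V P V V V V P A.
Check: rule 1 ✓; rule 2 ✓; rule 3 ✓; rule 4 ✓; rule 5 ✓.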